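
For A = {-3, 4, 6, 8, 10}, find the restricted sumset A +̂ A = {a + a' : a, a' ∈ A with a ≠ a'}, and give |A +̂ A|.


Restricted sumset: A +̂ A = {a + a' : a ∈ A, a' ∈ A, a ≠ a'}.
Equivalently, take A + A and drop any sum 2a that is achievable ONLY as a + a for a ∈ A (i.e. sums representable only with equal summands).
Enumerate pairs (a, a') with a < a' (symmetric, so each unordered pair gives one sum; this covers all a ≠ a'):
  -3 + 4 = 1
  -3 + 6 = 3
  -3 + 8 = 5
  -3 + 10 = 7
  4 + 6 = 10
  4 + 8 = 12
  4 + 10 = 14
  6 + 8 = 14
  6 + 10 = 16
  8 + 10 = 18
Collected distinct sums: {1, 3, 5, 7, 10, 12, 14, 16, 18}
|A +̂ A| = 9
(Reference bound: |A +̂ A| ≥ 2|A| - 3 for |A| ≥ 2, with |A| = 5 giving ≥ 7.)

|A +̂ A| = 9


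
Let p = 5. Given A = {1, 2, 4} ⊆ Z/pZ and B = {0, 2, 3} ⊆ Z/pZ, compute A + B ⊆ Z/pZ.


Work in Z/5Z: reduce every sum a + b modulo 5.
Enumerate all 9 pairs:
a = 1: 1+0=1, 1+2=3, 1+3=4
a = 2: 2+0=2, 2+2=4, 2+3=0
a = 4: 4+0=4, 4+2=1, 4+3=2
Distinct residues collected: {0, 1, 2, 3, 4}
|A + B| = 5 (out of 5 total residues).

A + B = {0, 1, 2, 3, 4}


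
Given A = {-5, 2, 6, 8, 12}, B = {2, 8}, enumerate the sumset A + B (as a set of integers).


A + B = {a + b : a ∈ A, b ∈ B}.
Enumerate all |A|·|B| = 5·2 = 10 pairs (a, b) and collect distinct sums.
a = -5: -5+2=-3, -5+8=3
a = 2: 2+2=4, 2+8=10
a = 6: 6+2=8, 6+8=14
a = 8: 8+2=10, 8+8=16
a = 12: 12+2=14, 12+8=20
Collecting distinct sums: A + B = {-3, 3, 4, 8, 10, 14, 16, 20}
|A + B| = 8

A + B = {-3, 3, 4, 8, 10, 14, 16, 20}


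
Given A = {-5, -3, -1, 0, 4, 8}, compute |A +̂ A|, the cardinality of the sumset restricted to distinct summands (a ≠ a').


Restricted sumset: A +̂ A = {a + a' : a ∈ A, a' ∈ A, a ≠ a'}.
Equivalently, take A + A and drop any sum 2a that is achievable ONLY as a + a for a ∈ A (i.e. sums representable only with equal summands).
Enumerate pairs (a, a') with a < a' (symmetric, so each unordered pair gives one sum; this covers all a ≠ a'):
  -5 + -3 = -8
  -5 + -1 = -6
  -5 + 0 = -5
  -5 + 4 = -1
  -5 + 8 = 3
  -3 + -1 = -4
  -3 + 0 = -3
  -3 + 4 = 1
  -3 + 8 = 5
  -1 + 0 = -1
  -1 + 4 = 3
  -1 + 8 = 7
  0 + 4 = 4
  0 + 8 = 8
  4 + 8 = 12
Collected distinct sums: {-8, -6, -5, -4, -3, -1, 1, 3, 4, 5, 7, 8, 12}
|A +̂ A| = 13
(Reference bound: |A +̂ A| ≥ 2|A| - 3 for |A| ≥ 2, with |A| = 6 giving ≥ 9.)

|A +̂ A| = 13


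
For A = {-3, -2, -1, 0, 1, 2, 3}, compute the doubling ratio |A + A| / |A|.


|A| = 7.
Compute A + A by enumerating all 49 pairs.
A + A = {-6, -5, -4, -3, -2, -1, 0, 1, 2, 3, 4, 5, 6}, so |A + A| = 13.
K = |A + A| / |A| = 13/7 (already in lowest terms) ≈ 1.8571.
Reference: AP of size 7 gives K = 13/7 ≈ 1.8571; a fully generic set of size 7 gives K ≈ 4.0000.

|A| = 7, |A + A| = 13, K = 13/7.


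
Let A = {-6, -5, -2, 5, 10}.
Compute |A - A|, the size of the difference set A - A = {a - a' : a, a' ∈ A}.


A - A = {a - a' : a, a' ∈ A}; |A| = 5.
Bounds: 2|A|-1 ≤ |A - A| ≤ |A|² - |A| + 1, i.e. 9 ≤ |A - A| ≤ 21.
Note: 0 ∈ A - A always (from a - a). The set is symmetric: if d ∈ A - A then -d ∈ A - A.
Enumerate nonzero differences d = a - a' with a > a' (then include -d):
Positive differences: {1, 3, 4, 5, 7, 10, 11, 12, 15, 16}
Full difference set: {0} ∪ (positive diffs) ∪ (negative diffs).
|A - A| = 1 + 2·10 = 21 (matches direct enumeration: 21).

|A - A| = 21


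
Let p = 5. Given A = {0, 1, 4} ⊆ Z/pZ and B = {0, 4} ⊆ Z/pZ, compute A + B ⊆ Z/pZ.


Work in Z/5Z: reduce every sum a + b modulo 5.
Enumerate all 6 pairs:
a = 0: 0+0=0, 0+4=4
a = 1: 1+0=1, 1+4=0
a = 4: 4+0=4, 4+4=3
Distinct residues collected: {0, 1, 3, 4}
|A + B| = 4 (out of 5 total residues).

A + B = {0, 1, 3, 4}


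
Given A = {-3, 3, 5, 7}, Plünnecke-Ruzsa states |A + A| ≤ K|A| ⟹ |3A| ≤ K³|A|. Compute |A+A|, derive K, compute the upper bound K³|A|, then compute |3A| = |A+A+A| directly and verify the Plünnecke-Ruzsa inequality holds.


|A| = 4.
Step 1: Compute A + A by enumerating all 16 pairs.
A + A = {-6, 0, 2, 4, 6, 8, 10, 12, 14}, so |A + A| = 9.
Step 2: Doubling constant K = |A + A|/|A| = 9/4 = 9/4 ≈ 2.2500.
Step 3: Plünnecke-Ruzsa gives |3A| ≤ K³·|A| = (2.2500)³ · 4 ≈ 45.5625.
Step 4: Compute 3A = A + A + A directly by enumerating all triples (a,b,c) ∈ A³; |3A| = 14.
Step 5: Check 14 ≤ 45.5625? Yes ✓.

K = 9/4, Plünnecke-Ruzsa bound K³|A| ≈ 45.5625, |3A| = 14, inequality holds.


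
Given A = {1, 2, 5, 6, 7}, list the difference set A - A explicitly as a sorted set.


A - A = {a - a' : a, a' ∈ A}.
Compute a - a' for each ordered pair (a, a'):
a = 1: 1-1=0, 1-2=-1, 1-5=-4, 1-6=-5, 1-7=-6
a = 2: 2-1=1, 2-2=0, 2-5=-3, 2-6=-4, 2-7=-5
a = 5: 5-1=4, 5-2=3, 5-5=0, 5-6=-1, 5-7=-2
a = 6: 6-1=5, 6-2=4, 6-5=1, 6-6=0, 6-7=-1
a = 7: 7-1=6, 7-2=5, 7-5=2, 7-6=1, 7-7=0
Collecting distinct values (and noting 0 appears from a-a):
A - A = {-6, -5, -4, -3, -2, -1, 0, 1, 2, 3, 4, 5, 6}
|A - A| = 13

A - A = {-6, -5, -4, -3, -2, -1, 0, 1, 2, 3, 4, 5, 6}


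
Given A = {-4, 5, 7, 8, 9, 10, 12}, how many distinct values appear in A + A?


A + A = {a + a' : a, a' ∈ A}; |A| = 7.
General bounds: 2|A| - 1 ≤ |A + A| ≤ |A|(|A|+1)/2, i.e. 13 ≤ |A + A| ≤ 28.
Lower bound 2|A|-1 is attained iff A is an arithmetic progression.
Enumerate sums a + a' for a ≤ a' (symmetric, so this suffices):
a = -4: -4+-4=-8, -4+5=1, -4+7=3, -4+8=4, -4+9=5, -4+10=6, -4+12=8
a = 5: 5+5=10, 5+7=12, 5+8=13, 5+9=14, 5+10=15, 5+12=17
a = 7: 7+7=14, 7+8=15, 7+9=16, 7+10=17, 7+12=19
a = 8: 8+8=16, 8+9=17, 8+10=18, 8+12=20
a = 9: 9+9=18, 9+10=19, 9+12=21
a = 10: 10+10=20, 10+12=22
a = 12: 12+12=24
Distinct sums: {-8, 1, 3, 4, 5, 6, 8, 10, 12, 13, 14, 15, 16, 17, 18, 19, 20, 21, 22, 24}
|A + A| = 20

|A + A| = 20


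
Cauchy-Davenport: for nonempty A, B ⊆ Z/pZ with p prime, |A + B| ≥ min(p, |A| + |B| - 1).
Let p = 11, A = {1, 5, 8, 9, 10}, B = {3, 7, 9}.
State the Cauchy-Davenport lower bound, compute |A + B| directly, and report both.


Cauchy-Davenport: |A + B| ≥ min(p, |A| + |B| - 1) for A, B nonempty in Z/pZ.
|A| = 5, |B| = 3, p = 11.
CD lower bound = min(11, 5 + 3 - 1) = min(11, 7) = 7.
Compute A + B mod 11 directly:
a = 1: 1+3=4, 1+7=8, 1+9=10
a = 5: 5+3=8, 5+7=1, 5+9=3
a = 8: 8+3=0, 8+7=4, 8+9=6
a = 9: 9+3=1, 9+7=5, 9+9=7
a = 10: 10+3=2, 10+7=6, 10+9=8
A + B = {0, 1, 2, 3, 4, 5, 6, 7, 8, 10}, so |A + B| = 10.
Verify: 10 ≥ 7? Yes ✓.

CD lower bound = 7, actual |A + B| = 10.


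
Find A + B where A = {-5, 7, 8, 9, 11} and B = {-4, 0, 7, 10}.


A + B = {a + b : a ∈ A, b ∈ B}.
Enumerate all |A|·|B| = 5·4 = 20 pairs (a, b) and collect distinct sums.
a = -5: -5+-4=-9, -5+0=-5, -5+7=2, -5+10=5
a = 7: 7+-4=3, 7+0=7, 7+7=14, 7+10=17
a = 8: 8+-4=4, 8+0=8, 8+7=15, 8+10=18
a = 9: 9+-4=5, 9+0=9, 9+7=16, 9+10=19
a = 11: 11+-4=7, 11+0=11, 11+7=18, 11+10=21
Collecting distinct sums: A + B = {-9, -5, 2, 3, 4, 5, 7, 8, 9, 11, 14, 15, 16, 17, 18, 19, 21}
|A + B| = 17

A + B = {-9, -5, 2, 3, 4, 5, 7, 8, 9, 11, 14, 15, 16, 17, 18, 19, 21}


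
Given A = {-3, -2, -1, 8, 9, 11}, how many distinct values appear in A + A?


A + A = {a + a' : a, a' ∈ A}; |A| = 6.
General bounds: 2|A| - 1 ≤ |A + A| ≤ |A|(|A|+1)/2, i.e. 11 ≤ |A + A| ≤ 21.
Lower bound 2|A|-1 is attained iff A is an arithmetic progression.
Enumerate sums a + a' for a ≤ a' (symmetric, so this suffices):
a = -3: -3+-3=-6, -3+-2=-5, -3+-1=-4, -3+8=5, -3+9=6, -3+11=8
a = -2: -2+-2=-4, -2+-1=-3, -2+8=6, -2+9=7, -2+11=9
a = -1: -1+-1=-2, -1+8=7, -1+9=8, -1+11=10
a = 8: 8+8=16, 8+9=17, 8+11=19
a = 9: 9+9=18, 9+11=20
a = 11: 11+11=22
Distinct sums: {-6, -5, -4, -3, -2, 5, 6, 7, 8, 9, 10, 16, 17, 18, 19, 20, 22}
|A + A| = 17

|A + A| = 17


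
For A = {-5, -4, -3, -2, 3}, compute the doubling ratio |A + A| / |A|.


|A| = 5.
Compute A + A by enumerating all 25 pairs.
A + A = {-10, -9, -8, -7, -6, -5, -4, -2, -1, 0, 1, 6}, so |A + A| = 12.
K = |A + A| / |A| = 12/5 (already in lowest terms) ≈ 2.4000.
Reference: AP of size 5 gives K = 9/5 ≈ 1.8000; a fully generic set of size 5 gives K ≈ 3.0000.

|A| = 5, |A + A| = 12, K = 12/5.


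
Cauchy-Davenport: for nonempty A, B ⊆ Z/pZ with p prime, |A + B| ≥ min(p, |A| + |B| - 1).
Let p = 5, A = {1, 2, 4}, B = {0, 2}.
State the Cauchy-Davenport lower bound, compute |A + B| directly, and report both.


Cauchy-Davenport: |A + B| ≥ min(p, |A| + |B| - 1) for A, B nonempty in Z/pZ.
|A| = 3, |B| = 2, p = 5.
CD lower bound = min(5, 3 + 2 - 1) = min(5, 4) = 4.
Compute A + B mod 5 directly:
a = 1: 1+0=1, 1+2=3
a = 2: 2+0=2, 2+2=4
a = 4: 4+0=4, 4+2=1
A + B = {1, 2, 3, 4}, so |A + B| = 4.
Verify: 4 ≥ 4? Yes ✓.

CD lower bound = 4, actual |A + B| = 4.


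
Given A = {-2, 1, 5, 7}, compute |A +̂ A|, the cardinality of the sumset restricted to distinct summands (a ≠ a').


Restricted sumset: A +̂ A = {a + a' : a ∈ A, a' ∈ A, a ≠ a'}.
Equivalently, take A + A and drop any sum 2a that is achievable ONLY as a + a for a ∈ A (i.e. sums representable only with equal summands).
Enumerate pairs (a, a') with a < a' (symmetric, so each unordered pair gives one sum; this covers all a ≠ a'):
  -2 + 1 = -1
  -2 + 5 = 3
  -2 + 7 = 5
  1 + 5 = 6
  1 + 7 = 8
  5 + 7 = 12
Collected distinct sums: {-1, 3, 5, 6, 8, 12}
|A +̂ A| = 6
(Reference bound: |A +̂ A| ≥ 2|A| - 3 for |A| ≥ 2, with |A| = 4 giving ≥ 5.)

|A +̂ A| = 6


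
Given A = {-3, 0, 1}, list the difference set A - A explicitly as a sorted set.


A - A = {a - a' : a, a' ∈ A}.
Compute a - a' for each ordered pair (a, a'):
a = -3: -3--3=0, -3-0=-3, -3-1=-4
a = 0: 0--3=3, 0-0=0, 0-1=-1
a = 1: 1--3=4, 1-0=1, 1-1=0
Collecting distinct values (and noting 0 appears from a-a):
A - A = {-4, -3, -1, 0, 1, 3, 4}
|A - A| = 7

A - A = {-4, -3, -1, 0, 1, 3, 4}


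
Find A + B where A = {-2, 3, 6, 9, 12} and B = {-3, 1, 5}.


A + B = {a + b : a ∈ A, b ∈ B}.
Enumerate all |A|·|B| = 5·3 = 15 pairs (a, b) and collect distinct sums.
a = -2: -2+-3=-5, -2+1=-1, -2+5=3
a = 3: 3+-3=0, 3+1=4, 3+5=8
a = 6: 6+-3=3, 6+1=7, 6+5=11
a = 9: 9+-3=6, 9+1=10, 9+5=14
a = 12: 12+-3=9, 12+1=13, 12+5=17
Collecting distinct sums: A + B = {-5, -1, 0, 3, 4, 6, 7, 8, 9, 10, 11, 13, 14, 17}
|A + B| = 14

A + B = {-5, -1, 0, 3, 4, 6, 7, 8, 9, 10, 11, 13, 14, 17}


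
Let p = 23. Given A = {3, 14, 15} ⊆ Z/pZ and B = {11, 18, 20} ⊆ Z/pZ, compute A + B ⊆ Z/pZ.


Work in Z/23Z: reduce every sum a + b modulo 23.
Enumerate all 9 pairs:
a = 3: 3+11=14, 3+18=21, 3+20=0
a = 14: 14+11=2, 14+18=9, 14+20=11
a = 15: 15+11=3, 15+18=10, 15+20=12
Distinct residues collected: {0, 2, 3, 9, 10, 11, 12, 14, 21}
|A + B| = 9 (out of 23 total residues).

A + B = {0, 2, 3, 9, 10, 11, 12, 14, 21}


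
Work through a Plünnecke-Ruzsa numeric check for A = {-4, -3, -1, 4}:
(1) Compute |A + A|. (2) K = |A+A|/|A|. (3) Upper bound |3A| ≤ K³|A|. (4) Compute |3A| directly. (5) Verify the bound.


|A| = 4.
Step 1: Compute A + A by enumerating all 16 pairs.
A + A = {-8, -7, -6, -5, -4, -2, 0, 1, 3, 8}, so |A + A| = 10.
Step 2: Doubling constant K = |A + A|/|A| = 10/4 = 10/4 ≈ 2.5000.
Step 3: Plünnecke-Ruzsa gives |3A| ≤ K³·|A| = (2.5000)³ · 4 ≈ 62.5000.
Step 4: Compute 3A = A + A + A directly by enumerating all triples (a,b,c) ∈ A³; |3A| = 18.
Step 5: Check 18 ≤ 62.5000? Yes ✓.

K = 10/4, Plünnecke-Ruzsa bound K³|A| ≈ 62.5000, |3A| = 18, inequality holds.


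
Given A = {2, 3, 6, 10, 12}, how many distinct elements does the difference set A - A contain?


A - A = {a - a' : a, a' ∈ A}; |A| = 5.
Bounds: 2|A|-1 ≤ |A - A| ≤ |A|² - |A| + 1, i.e. 9 ≤ |A - A| ≤ 21.
Note: 0 ∈ A - A always (from a - a). The set is symmetric: if d ∈ A - A then -d ∈ A - A.
Enumerate nonzero differences d = a - a' with a > a' (then include -d):
Positive differences: {1, 2, 3, 4, 6, 7, 8, 9, 10}
Full difference set: {0} ∪ (positive diffs) ∪ (negative diffs).
|A - A| = 1 + 2·9 = 19 (matches direct enumeration: 19).

|A - A| = 19


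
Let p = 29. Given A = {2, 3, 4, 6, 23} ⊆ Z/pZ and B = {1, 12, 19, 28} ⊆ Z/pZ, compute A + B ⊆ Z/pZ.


Work in Z/29Z: reduce every sum a + b modulo 29.
Enumerate all 20 pairs:
a = 2: 2+1=3, 2+12=14, 2+19=21, 2+28=1
a = 3: 3+1=4, 3+12=15, 3+19=22, 3+28=2
a = 4: 4+1=5, 4+12=16, 4+19=23, 4+28=3
a = 6: 6+1=7, 6+12=18, 6+19=25, 6+28=5
a = 23: 23+1=24, 23+12=6, 23+19=13, 23+28=22
Distinct residues collected: {1, 2, 3, 4, 5, 6, 7, 13, 14, 15, 16, 18, 21, 22, 23, 24, 25}
|A + B| = 17 (out of 29 total residues).

A + B = {1, 2, 3, 4, 5, 6, 7, 13, 14, 15, 16, 18, 21, 22, 23, 24, 25}


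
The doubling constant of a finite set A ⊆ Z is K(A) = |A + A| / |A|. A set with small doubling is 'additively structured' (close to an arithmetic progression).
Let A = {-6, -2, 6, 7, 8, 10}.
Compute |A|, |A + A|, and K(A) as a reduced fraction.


|A| = 6.
Compute A + A by enumerating all 36 pairs.
A + A = {-12, -8, -4, 0, 1, 2, 4, 5, 6, 8, 12, 13, 14, 15, 16, 17, 18, 20}, so |A + A| = 18.
K = |A + A| / |A| = 18/6 = 3/1 ≈ 3.0000.
Reference: AP of size 6 gives K = 11/6 ≈ 1.8333; a fully generic set of size 6 gives K ≈ 3.5000.

|A| = 6, |A + A| = 18, K = 18/6 = 3/1.


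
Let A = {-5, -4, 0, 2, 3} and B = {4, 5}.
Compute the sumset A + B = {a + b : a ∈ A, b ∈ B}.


A + B = {a + b : a ∈ A, b ∈ B}.
Enumerate all |A|·|B| = 5·2 = 10 pairs (a, b) and collect distinct sums.
a = -5: -5+4=-1, -5+5=0
a = -4: -4+4=0, -4+5=1
a = 0: 0+4=4, 0+5=5
a = 2: 2+4=6, 2+5=7
a = 3: 3+4=7, 3+5=8
Collecting distinct sums: A + B = {-1, 0, 1, 4, 5, 6, 7, 8}
|A + B| = 8

A + B = {-1, 0, 1, 4, 5, 6, 7, 8}


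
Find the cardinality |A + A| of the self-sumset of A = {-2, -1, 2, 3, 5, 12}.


A + A = {a + a' : a, a' ∈ A}; |A| = 6.
General bounds: 2|A| - 1 ≤ |A + A| ≤ |A|(|A|+1)/2, i.e. 11 ≤ |A + A| ≤ 21.
Lower bound 2|A|-1 is attained iff A is an arithmetic progression.
Enumerate sums a + a' for a ≤ a' (symmetric, so this suffices):
a = -2: -2+-2=-4, -2+-1=-3, -2+2=0, -2+3=1, -2+5=3, -2+12=10
a = -1: -1+-1=-2, -1+2=1, -1+3=2, -1+5=4, -1+12=11
a = 2: 2+2=4, 2+3=5, 2+5=7, 2+12=14
a = 3: 3+3=6, 3+5=8, 3+12=15
a = 5: 5+5=10, 5+12=17
a = 12: 12+12=24
Distinct sums: {-4, -3, -2, 0, 1, 2, 3, 4, 5, 6, 7, 8, 10, 11, 14, 15, 17, 24}
|A + A| = 18

|A + A| = 18


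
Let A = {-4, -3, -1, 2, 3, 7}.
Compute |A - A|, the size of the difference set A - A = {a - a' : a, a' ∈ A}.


A - A = {a - a' : a, a' ∈ A}; |A| = 6.
Bounds: 2|A|-1 ≤ |A - A| ≤ |A|² - |A| + 1, i.e. 11 ≤ |A - A| ≤ 31.
Note: 0 ∈ A - A always (from a - a). The set is symmetric: if d ∈ A - A then -d ∈ A - A.
Enumerate nonzero differences d = a - a' with a > a' (then include -d):
Positive differences: {1, 2, 3, 4, 5, 6, 7, 8, 10, 11}
Full difference set: {0} ∪ (positive diffs) ∪ (negative diffs).
|A - A| = 1 + 2·10 = 21 (matches direct enumeration: 21).

|A - A| = 21


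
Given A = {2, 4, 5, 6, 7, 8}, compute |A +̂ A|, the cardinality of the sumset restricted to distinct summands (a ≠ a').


Restricted sumset: A +̂ A = {a + a' : a ∈ A, a' ∈ A, a ≠ a'}.
Equivalently, take A + A and drop any sum 2a that is achievable ONLY as a + a for a ∈ A (i.e. sums representable only with equal summands).
Enumerate pairs (a, a') with a < a' (symmetric, so each unordered pair gives one sum; this covers all a ≠ a'):
  2 + 4 = 6
  2 + 5 = 7
  2 + 6 = 8
  2 + 7 = 9
  2 + 8 = 10
  4 + 5 = 9
  4 + 6 = 10
  4 + 7 = 11
  4 + 8 = 12
  5 + 6 = 11
  5 + 7 = 12
  5 + 8 = 13
  6 + 7 = 13
  6 + 8 = 14
  7 + 8 = 15
Collected distinct sums: {6, 7, 8, 9, 10, 11, 12, 13, 14, 15}
|A +̂ A| = 10
(Reference bound: |A +̂ A| ≥ 2|A| - 3 for |A| ≥ 2, with |A| = 6 giving ≥ 9.)

|A +̂ A| = 10


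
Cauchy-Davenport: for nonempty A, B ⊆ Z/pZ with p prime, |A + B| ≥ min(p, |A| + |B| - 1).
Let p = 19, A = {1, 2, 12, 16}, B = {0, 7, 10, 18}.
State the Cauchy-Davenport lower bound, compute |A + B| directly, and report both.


Cauchy-Davenport: |A + B| ≥ min(p, |A| + |B| - 1) for A, B nonempty in Z/pZ.
|A| = 4, |B| = 4, p = 19.
CD lower bound = min(19, 4 + 4 - 1) = min(19, 7) = 7.
Compute A + B mod 19 directly:
a = 1: 1+0=1, 1+7=8, 1+10=11, 1+18=0
a = 2: 2+0=2, 2+7=9, 2+10=12, 2+18=1
a = 12: 12+0=12, 12+7=0, 12+10=3, 12+18=11
a = 16: 16+0=16, 16+7=4, 16+10=7, 16+18=15
A + B = {0, 1, 2, 3, 4, 7, 8, 9, 11, 12, 15, 16}, so |A + B| = 12.
Verify: 12 ≥ 7? Yes ✓.

CD lower bound = 7, actual |A + B| = 12.


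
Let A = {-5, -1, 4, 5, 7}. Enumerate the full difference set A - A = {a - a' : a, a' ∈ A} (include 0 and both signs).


A - A = {a - a' : a, a' ∈ A}.
Compute a - a' for each ordered pair (a, a'):
a = -5: -5--5=0, -5--1=-4, -5-4=-9, -5-5=-10, -5-7=-12
a = -1: -1--5=4, -1--1=0, -1-4=-5, -1-5=-6, -1-7=-8
a = 4: 4--5=9, 4--1=5, 4-4=0, 4-5=-1, 4-7=-3
a = 5: 5--5=10, 5--1=6, 5-4=1, 5-5=0, 5-7=-2
a = 7: 7--5=12, 7--1=8, 7-4=3, 7-5=2, 7-7=0
Collecting distinct values (and noting 0 appears from a-a):
A - A = {-12, -10, -9, -8, -6, -5, -4, -3, -2, -1, 0, 1, 2, 3, 4, 5, 6, 8, 9, 10, 12}
|A - A| = 21

A - A = {-12, -10, -9, -8, -6, -5, -4, -3, -2, -1, 0, 1, 2, 3, 4, 5, 6, 8, 9, 10, 12}


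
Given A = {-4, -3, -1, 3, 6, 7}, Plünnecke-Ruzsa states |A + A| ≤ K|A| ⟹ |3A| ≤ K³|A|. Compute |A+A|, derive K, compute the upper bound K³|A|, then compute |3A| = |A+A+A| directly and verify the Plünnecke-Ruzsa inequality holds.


|A| = 6.
Step 1: Compute A + A by enumerating all 36 pairs.
A + A = {-8, -7, -6, -5, -4, -2, -1, 0, 2, 3, 4, 5, 6, 9, 10, 12, 13, 14}, so |A + A| = 18.
Step 2: Doubling constant K = |A + A|/|A| = 18/6 = 18/6 ≈ 3.0000.
Step 3: Plünnecke-Ruzsa gives |3A| ≤ K³·|A| = (3.0000)³ · 6 ≈ 162.0000.
Step 4: Compute 3A = A + A + A directly by enumerating all triples (a,b,c) ∈ A³; |3A| = 33.
Step 5: Check 33 ≤ 162.0000? Yes ✓.

K = 18/6, Plünnecke-Ruzsa bound K³|A| ≈ 162.0000, |3A| = 33, inequality holds.


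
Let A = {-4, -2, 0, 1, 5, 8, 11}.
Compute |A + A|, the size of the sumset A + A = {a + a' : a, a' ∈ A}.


A + A = {a + a' : a, a' ∈ A}; |A| = 7.
General bounds: 2|A| - 1 ≤ |A + A| ≤ |A|(|A|+1)/2, i.e. 13 ≤ |A + A| ≤ 28.
Lower bound 2|A|-1 is attained iff A is an arithmetic progression.
Enumerate sums a + a' for a ≤ a' (symmetric, so this suffices):
a = -4: -4+-4=-8, -4+-2=-6, -4+0=-4, -4+1=-3, -4+5=1, -4+8=4, -4+11=7
a = -2: -2+-2=-4, -2+0=-2, -2+1=-1, -2+5=3, -2+8=6, -2+11=9
a = 0: 0+0=0, 0+1=1, 0+5=5, 0+8=8, 0+11=11
a = 1: 1+1=2, 1+5=6, 1+8=9, 1+11=12
a = 5: 5+5=10, 5+8=13, 5+11=16
a = 8: 8+8=16, 8+11=19
a = 11: 11+11=22
Distinct sums: {-8, -6, -4, -3, -2, -1, 0, 1, 2, 3, 4, 5, 6, 7, 8, 9, 10, 11, 12, 13, 16, 19, 22}
|A + A| = 23

|A + A| = 23


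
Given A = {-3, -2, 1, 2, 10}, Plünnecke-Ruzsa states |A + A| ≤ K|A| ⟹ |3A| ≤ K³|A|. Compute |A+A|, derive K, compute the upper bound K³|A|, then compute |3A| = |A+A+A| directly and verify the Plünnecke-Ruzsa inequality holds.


|A| = 5.
Step 1: Compute A + A by enumerating all 25 pairs.
A + A = {-6, -5, -4, -2, -1, 0, 2, 3, 4, 7, 8, 11, 12, 20}, so |A + A| = 14.
Step 2: Doubling constant K = |A + A|/|A| = 14/5 = 14/5 ≈ 2.8000.
Step 3: Plünnecke-Ruzsa gives |3A| ≤ K³·|A| = (2.8000)³ · 5 ≈ 109.7600.
Step 4: Compute 3A = A + A + A directly by enumerating all triples (a,b,c) ∈ A³; |3A| = 27.
Step 5: Check 27 ≤ 109.7600? Yes ✓.

K = 14/5, Plünnecke-Ruzsa bound K³|A| ≈ 109.7600, |3A| = 27, inequality holds.


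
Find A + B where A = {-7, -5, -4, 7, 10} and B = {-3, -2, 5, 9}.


A + B = {a + b : a ∈ A, b ∈ B}.
Enumerate all |A|·|B| = 5·4 = 20 pairs (a, b) and collect distinct sums.
a = -7: -7+-3=-10, -7+-2=-9, -7+5=-2, -7+9=2
a = -5: -5+-3=-8, -5+-2=-7, -5+5=0, -5+9=4
a = -4: -4+-3=-7, -4+-2=-6, -4+5=1, -4+9=5
a = 7: 7+-3=4, 7+-2=5, 7+5=12, 7+9=16
a = 10: 10+-3=7, 10+-2=8, 10+5=15, 10+9=19
Collecting distinct sums: A + B = {-10, -9, -8, -7, -6, -2, 0, 1, 2, 4, 5, 7, 8, 12, 15, 16, 19}
|A + B| = 17

A + B = {-10, -9, -8, -7, -6, -2, 0, 1, 2, 4, 5, 7, 8, 12, 15, 16, 19}


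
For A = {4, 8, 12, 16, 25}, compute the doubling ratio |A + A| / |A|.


|A| = 5.
Compute A + A by enumerating all 25 pairs.
A + A = {8, 12, 16, 20, 24, 28, 29, 32, 33, 37, 41, 50}, so |A + A| = 12.
K = |A + A| / |A| = 12/5 (already in lowest terms) ≈ 2.4000.
Reference: AP of size 5 gives K = 9/5 ≈ 1.8000; a fully generic set of size 5 gives K ≈ 3.0000.

|A| = 5, |A + A| = 12, K = 12/5.


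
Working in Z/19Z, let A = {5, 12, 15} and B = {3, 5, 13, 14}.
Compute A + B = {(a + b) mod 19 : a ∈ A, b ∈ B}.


Work in Z/19Z: reduce every sum a + b modulo 19.
Enumerate all 12 pairs:
a = 5: 5+3=8, 5+5=10, 5+13=18, 5+14=0
a = 12: 12+3=15, 12+5=17, 12+13=6, 12+14=7
a = 15: 15+3=18, 15+5=1, 15+13=9, 15+14=10
Distinct residues collected: {0, 1, 6, 7, 8, 9, 10, 15, 17, 18}
|A + B| = 10 (out of 19 total residues).

A + B = {0, 1, 6, 7, 8, 9, 10, 15, 17, 18}


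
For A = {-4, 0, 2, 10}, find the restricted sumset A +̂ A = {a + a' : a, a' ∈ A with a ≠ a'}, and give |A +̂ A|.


Restricted sumset: A +̂ A = {a + a' : a ∈ A, a' ∈ A, a ≠ a'}.
Equivalently, take A + A and drop any sum 2a that is achievable ONLY as a + a for a ∈ A (i.e. sums representable only with equal summands).
Enumerate pairs (a, a') with a < a' (symmetric, so each unordered pair gives one sum; this covers all a ≠ a'):
  -4 + 0 = -4
  -4 + 2 = -2
  -4 + 10 = 6
  0 + 2 = 2
  0 + 10 = 10
  2 + 10 = 12
Collected distinct sums: {-4, -2, 2, 6, 10, 12}
|A +̂ A| = 6
(Reference bound: |A +̂ A| ≥ 2|A| - 3 for |A| ≥ 2, with |A| = 4 giving ≥ 5.)

|A +̂ A| = 6


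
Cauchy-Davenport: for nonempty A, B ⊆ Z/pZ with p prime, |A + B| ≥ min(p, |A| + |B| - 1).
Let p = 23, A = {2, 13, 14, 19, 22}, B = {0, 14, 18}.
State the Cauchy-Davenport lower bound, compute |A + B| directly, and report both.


Cauchy-Davenport: |A + B| ≥ min(p, |A| + |B| - 1) for A, B nonempty in Z/pZ.
|A| = 5, |B| = 3, p = 23.
CD lower bound = min(23, 5 + 3 - 1) = min(23, 7) = 7.
Compute A + B mod 23 directly:
a = 2: 2+0=2, 2+14=16, 2+18=20
a = 13: 13+0=13, 13+14=4, 13+18=8
a = 14: 14+0=14, 14+14=5, 14+18=9
a = 19: 19+0=19, 19+14=10, 19+18=14
a = 22: 22+0=22, 22+14=13, 22+18=17
A + B = {2, 4, 5, 8, 9, 10, 13, 14, 16, 17, 19, 20, 22}, so |A + B| = 13.
Verify: 13 ≥ 7? Yes ✓.

CD lower bound = 7, actual |A + B| = 13.


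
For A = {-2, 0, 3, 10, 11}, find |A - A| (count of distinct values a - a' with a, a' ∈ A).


A - A = {a - a' : a, a' ∈ A}; |A| = 5.
Bounds: 2|A|-1 ≤ |A - A| ≤ |A|² - |A| + 1, i.e. 9 ≤ |A - A| ≤ 21.
Note: 0 ∈ A - A always (from a - a). The set is symmetric: if d ∈ A - A then -d ∈ A - A.
Enumerate nonzero differences d = a - a' with a > a' (then include -d):
Positive differences: {1, 2, 3, 5, 7, 8, 10, 11, 12, 13}
Full difference set: {0} ∪ (positive diffs) ∪ (negative diffs).
|A - A| = 1 + 2·10 = 21 (matches direct enumeration: 21).

|A - A| = 21


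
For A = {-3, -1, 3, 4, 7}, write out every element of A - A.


A - A = {a - a' : a, a' ∈ A}.
Compute a - a' for each ordered pair (a, a'):
a = -3: -3--3=0, -3--1=-2, -3-3=-6, -3-4=-7, -3-7=-10
a = -1: -1--3=2, -1--1=0, -1-3=-4, -1-4=-5, -1-7=-8
a = 3: 3--3=6, 3--1=4, 3-3=0, 3-4=-1, 3-7=-4
a = 4: 4--3=7, 4--1=5, 4-3=1, 4-4=0, 4-7=-3
a = 7: 7--3=10, 7--1=8, 7-3=4, 7-4=3, 7-7=0
Collecting distinct values (and noting 0 appears from a-a):
A - A = {-10, -8, -7, -6, -5, -4, -3, -2, -1, 0, 1, 2, 3, 4, 5, 6, 7, 8, 10}
|A - A| = 19

A - A = {-10, -8, -7, -6, -5, -4, -3, -2, -1, 0, 1, 2, 3, 4, 5, 6, 7, 8, 10}


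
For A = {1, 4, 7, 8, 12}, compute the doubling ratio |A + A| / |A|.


|A| = 5.
Compute A + A by enumerating all 25 pairs.
A + A = {2, 5, 8, 9, 11, 12, 13, 14, 15, 16, 19, 20, 24}, so |A + A| = 13.
K = |A + A| / |A| = 13/5 (already in lowest terms) ≈ 2.6000.
Reference: AP of size 5 gives K = 9/5 ≈ 1.8000; a fully generic set of size 5 gives K ≈ 3.0000.

|A| = 5, |A + A| = 13, K = 13/5.


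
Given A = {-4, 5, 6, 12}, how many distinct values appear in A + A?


A + A = {a + a' : a, a' ∈ A}; |A| = 4.
General bounds: 2|A| - 1 ≤ |A + A| ≤ |A|(|A|+1)/2, i.e. 7 ≤ |A + A| ≤ 10.
Lower bound 2|A|-1 is attained iff A is an arithmetic progression.
Enumerate sums a + a' for a ≤ a' (symmetric, so this suffices):
a = -4: -4+-4=-8, -4+5=1, -4+6=2, -4+12=8
a = 5: 5+5=10, 5+6=11, 5+12=17
a = 6: 6+6=12, 6+12=18
a = 12: 12+12=24
Distinct sums: {-8, 1, 2, 8, 10, 11, 12, 17, 18, 24}
|A + A| = 10

|A + A| = 10


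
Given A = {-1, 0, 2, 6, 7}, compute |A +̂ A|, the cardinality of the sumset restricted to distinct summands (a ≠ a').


Restricted sumset: A +̂ A = {a + a' : a ∈ A, a' ∈ A, a ≠ a'}.
Equivalently, take A + A and drop any sum 2a that is achievable ONLY as a + a for a ∈ A (i.e. sums representable only with equal summands).
Enumerate pairs (a, a') with a < a' (symmetric, so each unordered pair gives one sum; this covers all a ≠ a'):
  -1 + 0 = -1
  -1 + 2 = 1
  -1 + 6 = 5
  -1 + 7 = 6
  0 + 2 = 2
  0 + 6 = 6
  0 + 7 = 7
  2 + 6 = 8
  2 + 7 = 9
  6 + 7 = 13
Collected distinct sums: {-1, 1, 2, 5, 6, 7, 8, 9, 13}
|A +̂ A| = 9
(Reference bound: |A +̂ A| ≥ 2|A| - 3 for |A| ≥ 2, with |A| = 5 giving ≥ 7.)

|A +̂ A| = 9


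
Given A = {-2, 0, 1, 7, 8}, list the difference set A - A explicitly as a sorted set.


A - A = {a - a' : a, a' ∈ A}.
Compute a - a' for each ordered pair (a, a'):
a = -2: -2--2=0, -2-0=-2, -2-1=-3, -2-7=-9, -2-8=-10
a = 0: 0--2=2, 0-0=0, 0-1=-1, 0-7=-7, 0-8=-8
a = 1: 1--2=3, 1-0=1, 1-1=0, 1-7=-6, 1-8=-7
a = 7: 7--2=9, 7-0=7, 7-1=6, 7-7=0, 7-8=-1
a = 8: 8--2=10, 8-0=8, 8-1=7, 8-7=1, 8-8=0
Collecting distinct values (and noting 0 appears from a-a):
A - A = {-10, -9, -8, -7, -6, -3, -2, -1, 0, 1, 2, 3, 6, 7, 8, 9, 10}
|A - A| = 17

A - A = {-10, -9, -8, -7, -6, -3, -2, -1, 0, 1, 2, 3, 6, 7, 8, 9, 10}


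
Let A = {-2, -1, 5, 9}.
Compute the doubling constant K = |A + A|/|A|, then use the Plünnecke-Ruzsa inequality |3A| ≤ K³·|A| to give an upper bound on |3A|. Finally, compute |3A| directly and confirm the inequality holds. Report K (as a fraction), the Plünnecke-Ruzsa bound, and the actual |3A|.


|A| = 4.
Step 1: Compute A + A by enumerating all 16 pairs.
A + A = {-4, -3, -2, 3, 4, 7, 8, 10, 14, 18}, so |A + A| = 10.
Step 2: Doubling constant K = |A + A|/|A| = 10/4 = 10/4 ≈ 2.5000.
Step 3: Plünnecke-Ruzsa gives |3A| ≤ K³·|A| = (2.5000)³ · 4 ≈ 62.5000.
Step 4: Compute 3A = A + A + A directly by enumerating all triples (a,b,c) ∈ A³; |3A| = 20.
Step 5: Check 20 ≤ 62.5000? Yes ✓.

K = 10/4, Plünnecke-Ruzsa bound K³|A| ≈ 62.5000, |3A| = 20, inequality holds.


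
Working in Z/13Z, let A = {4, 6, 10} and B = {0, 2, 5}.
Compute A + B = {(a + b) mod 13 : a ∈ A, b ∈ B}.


Work in Z/13Z: reduce every sum a + b modulo 13.
Enumerate all 9 pairs:
a = 4: 4+0=4, 4+2=6, 4+5=9
a = 6: 6+0=6, 6+2=8, 6+5=11
a = 10: 10+0=10, 10+2=12, 10+5=2
Distinct residues collected: {2, 4, 6, 8, 9, 10, 11, 12}
|A + B| = 8 (out of 13 total residues).

A + B = {2, 4, 6, 8, 9, 10, 11, 12}


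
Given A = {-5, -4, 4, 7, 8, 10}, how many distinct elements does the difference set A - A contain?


A - A = {a - a' : a, a' ∈ A}; |A| = 6.
Bounds: 2|A|-1 ≤ |A - A| ≤ |A|² - |A| + 1, i.e. 11 ≤ |A - A| ≤ 31.
Note: 0 ∈ A - A always (from a - a). The set is symmetric: if d ∈ A - A then -d ∈ A - A.
Enumerate nonzero differences d = a - a' with a > a' (then include -d):
Positive differences: {1, 2, 3, 4, 6, 8, 9, 11, 12, 13, 14, 15}
Full difference set: {0} ∪ (positive diffs) ∪ (negative diffs).
|A - A| = 1 + 2·12 = 25 (matches direct enumeration: 25).

|A - A| = 25


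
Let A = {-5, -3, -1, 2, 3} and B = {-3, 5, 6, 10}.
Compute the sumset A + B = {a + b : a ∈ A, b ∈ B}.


A + B = {a + b : a ∈ A, b ∈ B}.
Enumerate all |A|·|B| = 5·4 = 20 pairs (a, b) and collect distinct sums.
a = -5: -5+-3=-8, -5+5=0, -5+6=1, -5+10=5
a = -3: -3+-3=-6, -3+5=2, -3+6=3, -3+10=7
a = -1: -1+-3=-4, -1+5=4, -1+6=5, -1+10=9
a = 2: 2+-3=-1, 2+5=7, 2+6=8, 2+10=12
a = 3: 3+-3=0, 3+5=8, 3+6=9, 3+10=13
Collecting distinct sums: A + B = {-8, -6, -4, -1, 0, 1, 2, 3, 4, 5, 7, 8, 9, 12, 13}
|A + B| = 15

A + B = {-8, -6, -4, -1, 0, 1, 2, 3, 4, 5, 7, 8, 9, 12, 13}


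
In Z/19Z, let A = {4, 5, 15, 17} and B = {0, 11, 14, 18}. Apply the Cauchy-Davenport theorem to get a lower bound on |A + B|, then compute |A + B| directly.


Cauchy-Davenport: |A + B| ≥ min(p, |A| + |B| - 1) for A, B nonempty in Z/pZ.
|A| = 4, |B| = 4, p = 19.
CD lower bound = min(19, 4 + 4 - 1) = min(19, 7) = 7.
Compute A + B mod 19 directly:
a = 4: 4+0=4, 4+11=15, 4+14=18, 4+18=3
a = 5: 5+0=5, 5+11=16, 5+14=0, 5+18=4
a = 15: 15+0=15, 15+11=7, 15+14=10, 15+18=14
a = 17: 17+0=17, 17+11=9, 17+14=12, 17+18=16
A + B = {0, 3, 4, 5, 7, 9, 10, 12, 14, 15, 16, 17, 18}, so |A + B| = 13.
Verify: 13 ≥ 7? Yes ✓.

CD lower bound = 7, actual |A + B| = 13.


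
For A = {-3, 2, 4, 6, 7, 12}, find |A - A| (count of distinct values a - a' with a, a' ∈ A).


A - A = {a - a' : a, a' ∈ A}; |A| = 6.
Bounds: 2|A|-1 ≤ |A - A| ≤ |A|² - |A| + 1, i.e. 11 ≤ |A - A| ≤ 31.
Note: 0 ∈ A - A always (from a - a). The set is symmetric: if d ∈ A - A then -d ∈ A - A.
Enumerate nonzero differences d = a - a' with a > a' (then include -d):
Positive differences: {1, 2, 3, 4, 5, 6, 7, 8, 9, 10, 15}
Full difference set: {0} ∪ (positive diffs) ∪ (negative diffs).
|A - A| = 1 + 2·11 = 23 (matches direct enumeration: 23).

|A - A| = 23


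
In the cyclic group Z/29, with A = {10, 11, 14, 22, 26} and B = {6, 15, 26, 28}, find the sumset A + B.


Work in Z/29Z: reduce every sum a + b modulo 29.
Enumerate all 20 pairs:
a = 10: 10+6=16, 10+15=25, 10+26=7, 10+28=9
a = 11: 11+6=17, 11+15=26, 11+26=8, 11+28=10
a = 14: 14+6=20, 14+15=0, 14+26=11, 14+28=13
a = 22: 22+6=28, 22+15=8, 22+26=19, 22+28=21
a = 26: 26+6=3, 26+15=12, 26+26=23, 26+28=25
Distinct residues collected: {0, 3, 7, 8, 9, 10, 11, 12, 13, 16, 17, 19, 20, 21, 23, 25, 26, 28}
|A + B| = 18 (out of 29 total residues).

A + B = {0, 3, 7, 8, 9, 10, 11, 12, 13, 16, 17, 19, 20, 21, 23, 25, 26, 28}


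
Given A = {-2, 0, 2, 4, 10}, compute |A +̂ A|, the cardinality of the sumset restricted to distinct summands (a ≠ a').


Restricted sumset: A +̂ A = {a + a' : a ∈ A, a' ∈ A, a ≠ a'}.
Equivalently, take A + A and drop any sum 2a that is achievable ONLY as a + a for a ∈ A (i.e. sums representable only with equal summands).
Enumerate pairs (a, a') with a < a' (symmetric, so each unordered pair gives one sum; this covers all a ≠ a'):
  -2 + 0 = -2
  -2 + 2 = 0
  -2 + 4 = 2
  -2 + 10 = 8
  0 + 2 = 2
  0 + 4 = 4
  0 + 10 = 10
  2 + 4 = 6
  2 + 10 = 12
  4 + 10 = 14
Collected distinct sums: {-2, 0, 2, 4, 6, 8, 10, 12, 14}
|A +̂ A| = 9
(Reference bound: |A +̂ A| ≥ 2|A| - 3 for |A| ≥ 2, with |A| = 5 giving ≥ 7.)

|A +̂ A| = 9


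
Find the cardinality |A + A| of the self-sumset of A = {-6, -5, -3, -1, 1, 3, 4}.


A + A = {a + a' : a, a' ∈ A}; |A| = 7.
General bounds: 2|A| - 1 ≤ |A + A| ≤ |A|(|A|+1)/2, i.e. 13 ≤ |A + A| ≤ 28.
Lower bound 2|A|-1 is attained iff A is an arithmetic progression.
Enumerate sums a + a' for a ≤ a' (symmetric, so this suffices):
a = -6: -6+-6=-12, -6+-5=-11, -6+-3=-9, -6+-1=-7, -6+1=-5, -6+3=-3, -6+4=-2
a = -5: -5+-5=-10, -5+-3=-8, -5+-1=-6, -5+1=-4, -5+3=-2, -5+4=-1
a = -3: -3+-3=-6, -3+-1=-4, -3+1=-2, -3+3=0, -3+4=1
a = -1: -1+-1=-2, -1+1=0, -1+3=2, -1+4=3
a = 1: 1+1=2, 1+3=4, 1+4=5
a = 3: 3+3=6, 3+4=7
a = 4: 4+4=8
Distinct sums: {-12, -11, -10, -9, -8, -7, -6, -5, -4, -3, -2, -1, 0, 1, 2, 3, 4, 5, 6, 7, 8}
|A + A| = 21

|A + A| = 21


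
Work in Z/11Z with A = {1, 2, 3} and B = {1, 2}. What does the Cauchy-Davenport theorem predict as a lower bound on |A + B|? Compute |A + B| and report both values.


Cauchy-Davenport: |A + B| ≥ min(p, |A| + |B| - 1) for A, B nonempty in Z/pZ.
|A| = 3, |B| = 2, p = 11.
CD lower bound = min(11, 3 + 2 - 1) = min(11, 4) = 4.
Compute A + B mod 11 directly:
a = 1: 1+1=2, 1+2=3
a = 2: 2+1=3, 2+2=4
a = 3: 3+1=4, 3+2=5
A + B = {2, 3, 4, 5}, so |A + B| = 4.
Verify: 4 ≥ 4? Yes ✓.

CD lower bound = 4, actual |A + B| = 4.


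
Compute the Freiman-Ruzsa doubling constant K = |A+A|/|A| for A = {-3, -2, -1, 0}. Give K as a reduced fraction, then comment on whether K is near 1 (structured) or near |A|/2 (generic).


|A| = 4.
Compute A + A by enumerating all 16 pairs.
A + A = {-6, -5, -4, -3, -2, -1, 0}, so |A + A| = 7.
K = |A + A| / |A| = 7/4 (already in lowest terms) ≈ 1.7500.
Reference: AP of size 4 gives K = 7/4 ≈ 1.7500; a fully generic set of size 4 gives K ≈ 2.5000.

|A| = 4, |A + A| = 7, K = 7/4.


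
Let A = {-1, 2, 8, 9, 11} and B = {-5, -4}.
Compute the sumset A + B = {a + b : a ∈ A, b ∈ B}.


A + B = {a + b : a ∈ A, b ∈ B}.
Enumerate all |A|·|B| = 5·2 = 10 pairs (a, b) and collect distinct sums.
a = -1: -1+-5=-6, -1+-4=-5
a = 2: 2+-5=-3, 2+-4=-2
a = 8: 8+-5=3, 8+-4=4
a = 9: 9+-5=4, 9+-4=5
a = 11: 11+-5=6, 11+-4=7
Collecting distinct sums: A + B = {-6, -5, -3, -2, 3, 4, 5, 6, 7}
|A + B| = 9

A + B = {-6, -5, -3, -2, 3, 4, 5, 6, 7}


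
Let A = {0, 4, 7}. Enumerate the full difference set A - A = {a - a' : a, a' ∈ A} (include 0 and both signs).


A - A = {a - a' : a, a' ∈ A}.
Compute a - a' for each ordered pair (a, a'):
a = 0: 0-0=0, 0-4=-4, 0-7=-7
a = 4: 4-0=4, 4-4=0, 4-7=-3
a = 7: 7-0=7, 7-4=3, 7-7=0
Collecting distinct values (and noting 0 appears from a-a):
A - A = {-7, -4, -3, 0, 3, 4, 7}
|A - A| = 7

A - A = {-7, -4, -3, 0, 3, 4, 7}


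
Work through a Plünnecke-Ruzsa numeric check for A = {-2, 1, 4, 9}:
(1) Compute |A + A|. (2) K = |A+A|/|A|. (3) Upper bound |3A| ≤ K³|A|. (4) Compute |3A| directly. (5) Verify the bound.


|A| = 4.
Step 1: Compute A + A by enumerating all 16 pairs.
A + A = {-4, -1, 2, 5, 7, 8, 10, 13, 18}, so |A + A| = 9.
Step 2: Doubling constant K = |A + A|/|A| = 9/4 = 9/4 ≈ 2.2500.
Step 3: Plünnecke-Ruzsa gives |3A| ≤ K³·|A| = (2.2500)³ · 4 ≈ 45.5625.
Step 4: Compute 3A = A + A + A directly by enumerating all triples (a,b,c) ∈ A³; |3A| = 16.
Step 5: Check 16 ≤ 45.5625? Yes ✓.

K = 9/4, Plünnecke-Ruzsa bound K³|A| ≈ 45.5625, |3A| = 16, inequality holds.


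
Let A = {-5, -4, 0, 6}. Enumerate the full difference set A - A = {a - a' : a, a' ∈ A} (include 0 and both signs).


A - A = {a - a' : a, a' ∈ A}.
Compute a - a' for each ordered pair (a, a'):
a = -5: -5--5=0, -5--4=-1, -5-0=-5, -5-6=-11
a = -4: -4--5=1, -4--4=0, -4-0=-4, -4-6=-10
a = 0: 0--5=5, 0--4=4, 0-0=0, 0-6=-6
a = 6: 6--5=11, 6--4=10, 6-0=6, 6-6=0
Collecting distinct values (and noting 0 appears from a-a):
A - A = {-11, -10, -6, -5, -4, -1, 0, 1, 4, 5, 6, 10, 11}
|A - A| = 13

A - A = {-11, -10, -6, -5, -4, -1, 0, 1, 4, 5, 6, 10, 11}


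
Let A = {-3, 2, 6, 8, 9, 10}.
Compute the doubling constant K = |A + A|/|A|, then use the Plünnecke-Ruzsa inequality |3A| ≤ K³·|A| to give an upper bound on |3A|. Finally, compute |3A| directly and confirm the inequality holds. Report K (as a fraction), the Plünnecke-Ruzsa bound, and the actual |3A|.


|A| = 6.
Step 1: Compute A + A by enumerating all 36 pairs.
A + A = {-6, -1, 3, 4, 5, 6, 7, 8, 10, 11, 12, 14, 15, 16, 17, 18, 19, 20}, so |A + A| = 18.
Step 2: Doubling constant K = |A + A|/|A| = 18/6 = 18/6 ≈ 3.0000.
Step 3: Plünnecke-Ruzsa gives |3A| ≤ K³·|A| = (3.0000)³ · 6 ≈ 162.0000.
Step 4: Compute 3A = A + A + A directly by enumerating all triples (a,b,c) ∈ A³; |3A| = 33.
Step 5: Check 33 ≤ 162.0000? Yes ✓.

K = 18/6, Plünnecke-Ruzsa bound K³|A| ≈ 162.0000, |3A| = 33, inequality holds.


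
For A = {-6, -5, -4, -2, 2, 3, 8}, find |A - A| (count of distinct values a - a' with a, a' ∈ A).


A - A = {a - a' : a, a' ∈ A}; |A| = 7.
Bounds: 2|A|-1 ≤ |A - A| ≤ |A|² - |A| + 1, i.e. 13 ≤ |A - A| ≤ 43.
Note: 0 ∈ A - A always (from a - a). The set is symmetric: if d ∈ A - A then -d ∈ A - A.
Enumerate nonzero differences d = a - a' with a > a' (then include -d):
Positive differences: {1, 2, 3, 4, 5, 6, 7, 8, 9, 10, 12, 13, 14}
Full difference set: {0} ∪ (positive diffs) ∪ (negative diffs).
|A - A| = 1 + 2·13 = 27 (matches direct enumeration: 27).

|A - A| = 27


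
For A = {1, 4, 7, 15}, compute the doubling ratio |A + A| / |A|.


|A| = 4.
Compute A + A by enumerating all 16 pairs.
A + A = {2, 5, 8, 11, 14, 16, 19, 22, 30}, so |A + A| = 9.
K = |A + A| / |A| = 9/4 (already in lowest terms) ≈ 2.2500.
Reference: AP of size 4 gives K = 7/4 ≈ 1.7500; a fully generic set of size 4 gives K ≈ 2.5000.

|A| = 4, |A + A| = 9, K = 9/4.


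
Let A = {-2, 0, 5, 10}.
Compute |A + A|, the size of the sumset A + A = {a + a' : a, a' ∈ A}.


A + A = {a + a' : a, a' ∈ A}; |A| = 4.
General bounds: 2|A| - 1 ≤ |A + A| ≤ |A|(|A|+1)/2, i.e. 7 ≤ |A + A| ≤ 10.
Lower bound 2|A|-1 is attained iff A is an arithmetic progression.
Enumerate sums a + a' for a ≤ a' (symmetric, so this suffices):
a = -2: -2+-2=-4, -2+0=-2, -2+5=3, -2+10=8
a = 0: 0+0=0, 0+5=5, 0+10=10
a = 5: 5+5=10, 5+10=15
a = 10: 10+10=20
Distinct sums: {-4, -2, 0, 3, 5, 8, 10, 15, 20}
|A + A| = 9

|A + A| = 9


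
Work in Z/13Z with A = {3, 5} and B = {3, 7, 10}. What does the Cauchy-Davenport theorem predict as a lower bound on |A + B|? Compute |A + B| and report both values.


Cauchy-Davenport: |A + B| ≥ min(p, |A| + |B| - 1) for A, B nonempty in Z/pZ.
|A| = 2, |B| = 3, p = 13.
CD lower bound = min(13, 2 + 3 - 1) = min(13, 4) = 4.
Compute A + B mod 13 directly:
a = 3: 3+3=6, 3+7=10, 3+10=0
a = 5: 5+3=8, 5+7=12, 5+10=2
A + B = {0, 2, 6, 8, 10, 12}, so |A + B| = 6.
Verify: 6 ≥ 4? Yes ✓.

CD lower bound = 4, actual |A + B| = 6.


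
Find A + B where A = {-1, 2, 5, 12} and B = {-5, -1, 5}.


A + B = {a + b : a ∈ A, b ∈ B}.
Enumerate all |A|·|B| = 4·3 = 12 pairs (a, b) and collect distinct sums.
a = -1: -1+-5=-6, -1+-1=-2, -1+5=4
a = 2: 2+-5=-3, 2+-1=1, 2+5=7
a = 5: 5+-5=0, 5+-1=4, 5+5=10
a = 12: 12+-5=7, 12+-1=11, 12+5=17
Collecting distinct sums: A + B = {-6, -3, -2, 0, 1, 4, 7, 10, 11, 17}
|A + B| = 10

A + B = {-6, -3, -2, 0, 1, 4, 7, 10, 11, 17}


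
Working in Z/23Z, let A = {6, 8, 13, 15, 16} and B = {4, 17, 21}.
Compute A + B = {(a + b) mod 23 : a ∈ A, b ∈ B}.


Work in Z/23Z: reduce every sum a + b modulo 23.
Enumerate all 15 pairs:
a = 6: 6+4=10, 6+17=0, 6+21=4
a = 8: 8+4=12, 8+17=2, 8+21=6
a = 13: 13+4=17, 13+17=7, 13+21=11
a = 15: 15+4=19, 15+17=9, 15+21=13
a = 16: 16+4=20, 16+17=10, 16+21=14
Distinct residues collected: {0, 2, 4, 6, 7, 9, 10, 11, 12, 13, 14, 17, 19, 20}
|A + B| = 14 (out of 23 total residues).

A + B = {0, 2, 4, 6, 7, 9, 10, 11, 12, 13, 14, 17, 19, 20}


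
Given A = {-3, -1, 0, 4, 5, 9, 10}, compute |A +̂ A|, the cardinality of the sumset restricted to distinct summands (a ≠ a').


Restricted sumset: A +̂ A = {a + a' : a ∈ A, a' ∈ A, a ≠ a'}.
Equivalently, take A + A and drop any sum 2a that is achievable ONLY as a + a for a ∈ A (i.e. sums representable only with equal summands).
Enumerate pairs (a, a') with a < a' (symmetric, so each unordered pair gives one sum; this covers all a ≠ a'):
  -3 + -1 = -4
  -3 + 0 = -3
  -3 + 4 = 1
  -3 + 5 = 2
  -3 + 9 = 6
  -3 + 10 = 7
  -1 + 0 = -1
  -1 + 4 = 3
  -1 + 5 = 4
  -1 + 9 = 8
  -1 + 10 = 9
  0 + 4 = 4
  0 + 5 = 5
  0 + 9 = 9
  0 + 10 = 10
  4 + 5 = 9
  4 + 9 = 13
  4 + 10 = 14
  5 + 9 = 14
  5 + 10 = 15
  9 + 10 = 19
Collected distinct sums: {-4, -3, -1, 1, 2, 3, 4, 5, 6, 7, 8, 9, 10, 13, 14, 15, 19}
|A +̂ A| = 17
(Reference bound: |A +̂ A| ≥ 2|A| - 3 for |A| ≥ 2, with |A| = 7 giving ≥ 11.)

|A +̂ A| = 17


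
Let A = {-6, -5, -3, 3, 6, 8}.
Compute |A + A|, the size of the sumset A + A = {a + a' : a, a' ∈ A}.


A + A = {a + a' : a, a' ∈ A}; |A| = 6.
General bounds: 2|A| - 1 ≤ |A + A| ≤ |A|(|A|+1)/2, i.e. 11 ≤ |A + A| ≤ 21.
Lower bound 2|A|-1 is attained iff A is an arithmetic progression.
Enumerate sums a + a' for a ≤ a' (symmetric, so this suffices):
a = -6: -6+-6=-12, -6+-5=-11, -6+-3=-9, -6+3=-3, -6+6=0, -6+8=2
a = -5: -5+-5=-10, -5+-3=-8, -5+3=-2, -5+6=1, -5+8=3
a = -3: -3+-3=-6, -3+3=0, -3+6=3, -3+8=5
a = 3: 3+3=6, 3+6=9, 3+8=11
a = 6: 6+6=12, 6+8=14
a = 8: 8+8=16
Distinct sums: {-12, -11, -10, -9, -8, -6, -3, -2, 0, 1, 2, 3, 5, 6, 9, 11, 12, 14, 16}
|A + A| = 19

|A + A| = 19


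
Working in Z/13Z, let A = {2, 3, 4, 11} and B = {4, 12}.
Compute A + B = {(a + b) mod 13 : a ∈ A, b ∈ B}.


Work in Z/13Z: reduce every sum a + b modulo 13.
Enumerate all 8 pairs:
a = 2: 2+4=6, 2+12=1
a = 3: 3+4=7, 3+12=2
a = 4: 4+4=8, 4+12=3
a = 11: 11+4=2, 11+12=10
Distinct residues collected: {1, 2, 3, 6, 7, 8, 10}
|A + B| = 7 (out of 13 total residues).

A + B = {1, 2, 3, 6, 7, 8, 10}
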